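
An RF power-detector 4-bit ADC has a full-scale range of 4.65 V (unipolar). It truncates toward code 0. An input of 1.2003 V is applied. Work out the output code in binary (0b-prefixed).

code 0b100 (decimal 4)

With 16 levels over 4.65 V, one step is 290.625 mV.
(1.2003 − 0) / 0.290625 = 4.130 LSBs.
⌊·⌋(4.130) = 4.
In binary (0b-prefixed): 0b100.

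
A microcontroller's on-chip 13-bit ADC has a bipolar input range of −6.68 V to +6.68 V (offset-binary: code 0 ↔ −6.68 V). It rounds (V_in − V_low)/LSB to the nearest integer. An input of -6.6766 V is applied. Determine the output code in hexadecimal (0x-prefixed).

LSB = 13.36 V / 8192 = 1.631 mV.
Input sits at 2.085 steps above V_low.
So the output code is 2.
In hexadecimal (0x-prefixed): 0x2.

code 0x2 (decimal 2)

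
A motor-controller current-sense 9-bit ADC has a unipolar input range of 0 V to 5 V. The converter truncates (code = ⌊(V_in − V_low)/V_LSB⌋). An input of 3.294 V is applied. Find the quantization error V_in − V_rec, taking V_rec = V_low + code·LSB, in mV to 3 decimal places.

2.984 mV

One LSB is 5 V / 512 = 9.766 mV.
Scaled input = 337.3056 LSBs, so code = 337.
Reconstructed: 3.2910156 V.
V_in − V_rec = 0.00298438 V = 2.984 mV.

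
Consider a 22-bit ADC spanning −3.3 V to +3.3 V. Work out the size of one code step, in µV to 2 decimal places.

Full-scale span = 6.6 V.
LSB = 6.6 / 2^22 = 6.6 / 4194304 = 1.57356e-06 V = 1.57 µV.

1.57 µV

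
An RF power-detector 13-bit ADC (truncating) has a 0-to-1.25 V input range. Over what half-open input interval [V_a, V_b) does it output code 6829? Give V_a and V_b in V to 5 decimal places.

[1.04202 V, 1.04218 V)

LSB = 1.25/2^13 = 152.59 µV.
V_a = V_low + 6829·LSB = 1.04202 V; V_b = V_low + 6830·LSB = 1.04218 V.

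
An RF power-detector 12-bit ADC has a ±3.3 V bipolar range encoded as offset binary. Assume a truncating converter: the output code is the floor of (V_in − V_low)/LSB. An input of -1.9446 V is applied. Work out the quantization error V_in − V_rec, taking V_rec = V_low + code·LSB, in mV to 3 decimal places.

LSB = 6.6/2^12 = 1.611 mV.
(-1.9446 − (−3.3))/0.00161133 = 841.1695; ⌊·⌋ gives code 841.
Reconstructed: -1.944873 V.
V_in − V_rec = 0.000273047 V = 0.273 mV.

0.273 mV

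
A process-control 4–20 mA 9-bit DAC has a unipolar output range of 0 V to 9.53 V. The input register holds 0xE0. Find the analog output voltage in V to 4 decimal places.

4.1694 V

LSB = 9.53 V / 2^9 = 18.613 mV.
Code 0xE0 = 224 decimal.
V_out = 0 + 224 × 0.0186133 V = 4.16937 V.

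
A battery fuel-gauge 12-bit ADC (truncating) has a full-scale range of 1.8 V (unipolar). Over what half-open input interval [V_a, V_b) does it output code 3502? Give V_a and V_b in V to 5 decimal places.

[1.53896 V, 1.53940 V)

LSB = 1.8/2^12 = 439.45 µV.
V_a = V_low + 3502·LSB = 1.53896 V; V_b = V_low + 3503·LSB = 1.5394 V.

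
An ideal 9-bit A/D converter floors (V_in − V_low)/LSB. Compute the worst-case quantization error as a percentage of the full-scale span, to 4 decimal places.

0.1953 %

Truncating → worst-case error = 1 LSB = V_FS/2^9, so 100/512 = 0.195312 % of full scale.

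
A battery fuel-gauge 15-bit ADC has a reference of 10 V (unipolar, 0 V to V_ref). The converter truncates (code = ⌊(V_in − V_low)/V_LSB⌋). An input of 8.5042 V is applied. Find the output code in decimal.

Full-scale span = 10 V; LSB = 10/2^15 = 305.18 µV.
(8.5042 − 0) / 0.000305176 = 27866.563 LSBs.
Floor → code 27866.

code 27866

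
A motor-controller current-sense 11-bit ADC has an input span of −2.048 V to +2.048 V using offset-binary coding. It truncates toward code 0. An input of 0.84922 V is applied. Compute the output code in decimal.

code 1448

LSB = 4.096 V / 2048 = 2.000 mV.
(0.84922 − (−2.048)) / 0.002 = 1448.610 LSBs.
Floor → code 1448.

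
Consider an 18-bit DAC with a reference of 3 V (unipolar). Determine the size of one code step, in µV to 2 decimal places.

Full-scale span = 3 V.
LSB = 3 / 2^18 = 3 / 262144 = 1.14441e-05 V = 11.44 µV.

11.44 µV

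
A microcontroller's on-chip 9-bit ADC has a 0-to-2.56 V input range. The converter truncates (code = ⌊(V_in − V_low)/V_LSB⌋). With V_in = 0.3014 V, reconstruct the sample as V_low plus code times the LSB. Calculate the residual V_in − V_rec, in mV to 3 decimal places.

LSB = 2.56/2^9 = 5.000 mV.
(0.3014 − 0)/0.005 = 60.2800; ⌊·⌋ gives code 60.
Reconstructed: 0.3 V.
Error = 0.3014 − 0.3 = 0.0014 V = 1.400 mV.

1.400 mV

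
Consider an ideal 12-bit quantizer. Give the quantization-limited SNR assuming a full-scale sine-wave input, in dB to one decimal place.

SNR ≈ 6.02·N + 1.76 dB = 6.02·12 + 1.76 = 74.00 dB.

74.0 dB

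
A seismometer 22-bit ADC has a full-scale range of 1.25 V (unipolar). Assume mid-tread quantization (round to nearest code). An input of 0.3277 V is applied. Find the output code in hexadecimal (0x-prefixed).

With 4194304 levels over 1.25 V, one step is 0.30 µV.
(0.3277 − 0) / 2.98023e-07 = 1099578.737 LSBs.
round(1099578.737) = 1099579.
In hexadecimal (0x-prefixed): 0x10C73B.

code 0x10C73B (decimal 1099579)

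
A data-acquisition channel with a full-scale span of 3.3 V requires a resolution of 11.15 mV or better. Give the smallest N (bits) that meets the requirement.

Number of steps required ≥ 3.3 V / 11.15 mV = 295.96.
Need 2^N ≥ 295.96; 2^8 = 256, 2^9 = 512.
Minimum N = 9.

9 bits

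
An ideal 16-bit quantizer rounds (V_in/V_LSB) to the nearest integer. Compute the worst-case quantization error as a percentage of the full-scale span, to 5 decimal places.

0.00076 %

Rounding → worst-case error = ½ LSB = V_FS/2^17, so 100/131072 = 0.000762939 % of full scale.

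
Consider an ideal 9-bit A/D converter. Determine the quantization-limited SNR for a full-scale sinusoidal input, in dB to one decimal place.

55.9 dB

SNR ≈ 6.02·N + 1.76 dB = 6.02·9 + 1.76 = 55.94 dB.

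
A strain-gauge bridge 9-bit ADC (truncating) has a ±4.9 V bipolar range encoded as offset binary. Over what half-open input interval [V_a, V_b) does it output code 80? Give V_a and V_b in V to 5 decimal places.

[-3.36875 V, -3.34961 V)

LSB = 9.8/2^9 = 19.141 mV.
V_a = V_low + 80·LSB = -3.36875 V; V_b = V_low + 81·LSB = -3.34961 V.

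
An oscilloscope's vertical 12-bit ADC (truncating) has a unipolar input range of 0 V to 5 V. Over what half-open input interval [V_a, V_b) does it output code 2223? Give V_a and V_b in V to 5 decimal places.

[2.71362 V, 2.71484 V)

LSB = 5/2^12 = 1.221 mV.
V_a = V_low + 2223·LSB = 2.71362 V; V_b = V_low + 2224·LSB = 2.71484 V.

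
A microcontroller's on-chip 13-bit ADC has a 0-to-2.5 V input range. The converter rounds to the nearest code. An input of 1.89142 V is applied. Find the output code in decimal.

Full-scale span = 2.5 V; LSB = 2.5/2^13 = 305.18 µV.
(1.89142 − 0) / 0.000305176 = 6197.805 LSBs.
Round → code 6198.

code 6198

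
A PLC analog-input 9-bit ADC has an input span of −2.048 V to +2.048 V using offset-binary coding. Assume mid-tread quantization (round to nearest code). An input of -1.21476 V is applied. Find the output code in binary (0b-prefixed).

code 0b1101000 (decimal 104)

With 512 levels over 4.096 V, one step is 8.000 mV.
Input sits at 104.155 steps above V_low.
So the output code is 104.
In binary (0b-prefixed): 0b1101000.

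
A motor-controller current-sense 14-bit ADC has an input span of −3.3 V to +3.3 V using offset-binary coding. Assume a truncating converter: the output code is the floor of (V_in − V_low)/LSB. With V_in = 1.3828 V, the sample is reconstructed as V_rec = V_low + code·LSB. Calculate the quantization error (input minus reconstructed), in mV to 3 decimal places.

0.280 mV

One LSB is 6.6 V / 16384 = 402.83 µV.
Scaled input = 11624.6962 LSBs, so code = 11624.
Code 11624 maps back to (−3.3) + 11624×0.000402832 V = 1.3825195 V.
Difference: 0.000280469 V → 0.280 mV.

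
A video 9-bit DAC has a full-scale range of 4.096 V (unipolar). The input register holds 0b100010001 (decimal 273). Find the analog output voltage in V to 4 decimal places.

2.1840 V

LSB = 4.096 V / 2^9 = 8.000 mV.
Code 0b100010001 = 273 decimal.
V_out = 0 + 273 × 0.008 V = 2.184 V.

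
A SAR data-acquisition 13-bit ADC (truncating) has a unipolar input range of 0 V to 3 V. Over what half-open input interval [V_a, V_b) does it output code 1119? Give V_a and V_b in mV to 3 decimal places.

LSB = 3/2^13 = 366.21 µV.
V_a = V_low + 1119·LSB = 0.40979 V; V_b = V_low + 1120·LSB = 0.410156 V.

[409.790 mV, 410.156 mV)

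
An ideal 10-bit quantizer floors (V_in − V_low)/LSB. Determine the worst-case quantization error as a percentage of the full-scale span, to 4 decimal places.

0.0977 %

Truncating → worst-case error = 1 LSB = V_FS/2^10, so 100/1024 = 0.0976562 % of full scale.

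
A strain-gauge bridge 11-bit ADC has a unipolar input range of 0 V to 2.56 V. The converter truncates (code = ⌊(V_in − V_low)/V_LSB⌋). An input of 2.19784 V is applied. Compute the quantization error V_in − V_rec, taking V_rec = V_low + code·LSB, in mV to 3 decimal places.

0.340 mV

One LSB is 2.56 V / 2048 = 1.250 mV.
Scaled input = 1758.2720 LSBs, so code = 1758.
Code 1758 maps back to 0 + 1758×0.00125 V = 2.1975 V.
V_in − V_rec = 0.00034 V = 0.340 mV.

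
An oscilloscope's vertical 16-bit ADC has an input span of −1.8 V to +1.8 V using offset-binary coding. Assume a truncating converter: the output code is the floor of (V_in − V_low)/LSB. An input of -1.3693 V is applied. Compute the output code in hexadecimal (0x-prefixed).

code 0x1EA0 (decimal 7840)

With 65536 levels over 3.6 V, one step is 54.93 µV.
Input sits at 7840.654 steps above V_low.
So the output code is 7840.
In hexadecimal (0x-prefixed): 0x1EA0.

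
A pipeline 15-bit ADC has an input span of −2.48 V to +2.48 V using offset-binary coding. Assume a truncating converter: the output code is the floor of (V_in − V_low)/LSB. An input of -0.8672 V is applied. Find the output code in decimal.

code 10654

Full-scale span = 4.96 V; LSB = 4.96/2^15 = 151.37 µV.
Input sits at 10654.885 steps above V_low.
Floor → code 10654.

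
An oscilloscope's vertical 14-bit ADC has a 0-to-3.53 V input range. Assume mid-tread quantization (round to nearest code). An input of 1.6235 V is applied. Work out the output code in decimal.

With 16384 levels over 3.53 V, one step is 215.45 µV.
(1.6235 − 0) / 0.000215454 = 7535.248 LSBs.
round(7535.248) = 7535.

code 7535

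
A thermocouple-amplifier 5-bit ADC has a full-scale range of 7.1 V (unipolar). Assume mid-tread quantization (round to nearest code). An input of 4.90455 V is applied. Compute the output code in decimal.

With 32 levels over 7.1 V, one step is 221.875 mV.
(4.90455 − 0) / 0.221875 = 22.105 LSBs.
Round → code 22.

code 22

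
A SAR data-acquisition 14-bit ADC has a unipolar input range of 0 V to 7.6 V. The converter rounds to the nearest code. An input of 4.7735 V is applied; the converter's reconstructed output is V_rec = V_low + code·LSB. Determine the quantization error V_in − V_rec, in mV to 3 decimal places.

Step size: 7.6 V ÷ 2^14 = 463.87 µV.
Scaled input = 10290.6611 LSBs, so code = 10291.
V_rec = 0 + 10291·0.000463867 = 4.7736572 V.
V_in − V_rec = -0.000157227 V = -0.157 mV.

-0.157 mV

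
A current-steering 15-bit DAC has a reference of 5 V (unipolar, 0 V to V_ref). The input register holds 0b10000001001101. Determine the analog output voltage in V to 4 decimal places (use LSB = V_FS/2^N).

LSB = 5 V / 2^15 = 152.59 µV.
Code 0b10000001001101 = 8269 decimal.
V_out = 0 + 8269 × 0.000152588 V = 1.26175 V.

1.2617 V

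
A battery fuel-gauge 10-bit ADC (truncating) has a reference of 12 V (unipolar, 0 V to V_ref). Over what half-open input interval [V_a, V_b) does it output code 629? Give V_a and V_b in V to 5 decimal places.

LSB = 12/2^10 = 11.719 mV.
V_a = V_low + 629·LSB = 7.37109 V; V_b = V_low + 630·LSB = 7.38281 V.

[7.37109 V, 7.38281 V)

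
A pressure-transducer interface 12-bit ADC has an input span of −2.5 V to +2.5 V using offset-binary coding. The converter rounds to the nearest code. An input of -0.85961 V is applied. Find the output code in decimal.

LSB = 5 V / 4096 = 1.221 mV.
Input sits at 1343.807 steps above V_low.
So the output code is 1344.

code 1344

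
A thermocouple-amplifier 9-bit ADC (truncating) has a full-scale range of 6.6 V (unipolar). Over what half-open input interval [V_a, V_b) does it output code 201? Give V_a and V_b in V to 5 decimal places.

[2.59102 V, 2.60391 V)

LSB = 6.6/2^9 = 12.891 mV.
V_a = V_low + 201·LSB = 2.59102 V; V_b = V_low + 202·LSB = 2.60391 V.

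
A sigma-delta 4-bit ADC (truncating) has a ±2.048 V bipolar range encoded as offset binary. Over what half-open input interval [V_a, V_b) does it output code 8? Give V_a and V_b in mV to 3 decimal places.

[0.000 mV, 256.000 mV)

LSB = 4.096/2^4 = 256.000 mV.
V_a = V_low + 8·LSB = 0 V; V_b = V_low + 9·LSB = 0.256 V.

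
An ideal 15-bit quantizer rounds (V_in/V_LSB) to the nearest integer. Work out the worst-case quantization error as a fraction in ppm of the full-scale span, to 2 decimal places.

15.26 ppm

Rounding → worst-case error = ½ LSB = V_FS/2^16, so 1e+06/65536 = 15.2588 ppm of full scale.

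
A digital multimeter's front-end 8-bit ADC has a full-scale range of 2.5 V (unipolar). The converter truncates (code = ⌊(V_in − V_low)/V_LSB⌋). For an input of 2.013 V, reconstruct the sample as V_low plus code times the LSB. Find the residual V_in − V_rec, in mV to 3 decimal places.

Step size: 2.5 V ÷ 2^8 = 9.766 mV.
(V_in − V_low)/LSB = (2.013 − 0)/0.00976562 = 206.1312 → code 206 (floor).
Reconstructed: 2.0117188 V.
Error = 2.013 − 2.0117188 = 0.00128125 V = 1.281 mV.

1.281 mV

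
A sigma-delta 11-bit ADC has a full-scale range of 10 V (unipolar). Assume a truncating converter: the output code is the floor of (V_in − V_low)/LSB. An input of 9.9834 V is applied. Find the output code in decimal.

code 2044

Full-scale span = 10 V; LSB = 10/2^11 = 4.883 mV.
(9.9834 − 0) / 0.00488281 = 2044.600 LSBs.
Floor → code 2044.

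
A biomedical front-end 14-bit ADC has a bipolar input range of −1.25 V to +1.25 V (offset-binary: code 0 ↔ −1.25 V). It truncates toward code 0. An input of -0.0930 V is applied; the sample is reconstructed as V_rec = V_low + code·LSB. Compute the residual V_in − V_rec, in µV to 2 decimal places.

LSB = 2.5/2^14 = 152.59 µV.
(-0.0930 − (−1.25))/0.000152588 = 7582.5152; ⌊·⌋ gives code 7582.
Code 7582 maps back to (−1.25) + 7582×0.000152588 V = -0.093078613 V.
V_in − V_rec = 7.86133e-05 V = 78.61 µV.

78.61 µV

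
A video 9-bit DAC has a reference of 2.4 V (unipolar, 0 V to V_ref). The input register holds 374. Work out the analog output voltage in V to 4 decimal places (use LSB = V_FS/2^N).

LSB = 2.4 V / 2^9 = 4.688 mV.
V_out = 0 + 374 × 0.0046875 V = 1.75313 V.

1.7531 V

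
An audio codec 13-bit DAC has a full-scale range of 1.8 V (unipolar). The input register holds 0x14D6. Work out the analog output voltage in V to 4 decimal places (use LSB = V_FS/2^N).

LSB = 1.8 V / 2^13 = 219.73 µV.
Code 0x14D6 = 5334 decimal.
V_out = 0 + 5334 × 0.000219727 V = 1.17202 V.

1.1720 V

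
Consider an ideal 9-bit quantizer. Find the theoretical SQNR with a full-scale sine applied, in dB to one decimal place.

55.9 dB

SNR ≈ 6.02·N + 1.76 dB = 6.02·9 + 1.76 = 55.94 dB.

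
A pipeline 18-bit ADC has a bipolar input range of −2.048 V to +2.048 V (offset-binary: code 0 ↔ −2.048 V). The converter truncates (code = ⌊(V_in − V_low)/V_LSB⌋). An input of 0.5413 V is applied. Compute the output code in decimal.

code 165715

LSB = 4.096 V / 262144 = 15.62 µV.
Input sits at 165715.200 steps above V_low.
So the output code is 165715.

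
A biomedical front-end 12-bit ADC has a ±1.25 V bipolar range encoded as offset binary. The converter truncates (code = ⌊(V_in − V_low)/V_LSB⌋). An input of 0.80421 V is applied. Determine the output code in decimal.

With 4096 levels over 2.5 V, one step is 0.610 mV.
Input sits at 3365.618 steps above V_low.
Floor → code 3365.

code 3365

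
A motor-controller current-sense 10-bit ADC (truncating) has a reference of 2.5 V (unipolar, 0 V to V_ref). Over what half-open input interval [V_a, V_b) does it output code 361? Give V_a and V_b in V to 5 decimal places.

[0.88135 V, 0.88379 V)

LSB = 2.5/2^10 = 2.441 mV.
V_a = V_low + 361·LSB = 0.881348 V; V_b = V_low + 362·LSB = 0.883789 V.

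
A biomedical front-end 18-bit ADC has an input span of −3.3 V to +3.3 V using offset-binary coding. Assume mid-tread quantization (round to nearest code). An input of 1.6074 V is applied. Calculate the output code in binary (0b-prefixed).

With 262144 levels over 6.6 V, one step is 25.18 µV.
(V_in − V_low)/LSB = (1.6074 − (−3.3)) / 2.5177e-05 = 194915.980.
So the output code is 194916.
In binary (0b-prefixed): 0b101111100101100100.

code 0b101111100101100100 (decimal 194916)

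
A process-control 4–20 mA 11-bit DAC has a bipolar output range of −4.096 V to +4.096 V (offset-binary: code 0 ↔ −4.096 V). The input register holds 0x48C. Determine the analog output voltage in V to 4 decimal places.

LSB = 8.192 V / 2^11 = 4.000 mV.
Code 0x48C = 1164 decimal.
V_out = (−4.096) + 1164 × 0.004 V = 0.56 V.

0.5600 V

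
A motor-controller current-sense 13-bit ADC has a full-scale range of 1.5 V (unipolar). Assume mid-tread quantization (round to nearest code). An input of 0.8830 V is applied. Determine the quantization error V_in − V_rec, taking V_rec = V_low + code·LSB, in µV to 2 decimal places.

65.43 µV

Step size: 1.5 V ÷ 2^13 = 183.11 µV.
Scaled input = 4822.3573 LSBs, so code = 4822.
Code 4822 maps back to 0 + 4822×0.000183105 V = 0.88293457 V.
V_in − V_rec = 6.54297e-05 V = 65.43 µV.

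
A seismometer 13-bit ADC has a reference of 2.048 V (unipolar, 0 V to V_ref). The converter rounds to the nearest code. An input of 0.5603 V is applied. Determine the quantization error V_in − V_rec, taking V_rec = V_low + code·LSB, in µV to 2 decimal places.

50.00 µV

Step size: 2.048 V ÷ 2^13 = 250.00 µV.
(0.5603 − 0)/0.00025 = 2241.2000; round gives code 2241.
Code 2241 maps back to 0 + 2241×0.00025 V = 0.56025 V.
V_in − V_rec = 5e-05 V = 50.00 µV.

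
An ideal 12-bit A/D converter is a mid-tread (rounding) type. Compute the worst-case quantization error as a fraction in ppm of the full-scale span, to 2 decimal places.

122.07 ppm

Rounding → worst-case error = ½ LSB = V_FS/2^13, so 1e+06/8192 = 122.07 ppm of full scale.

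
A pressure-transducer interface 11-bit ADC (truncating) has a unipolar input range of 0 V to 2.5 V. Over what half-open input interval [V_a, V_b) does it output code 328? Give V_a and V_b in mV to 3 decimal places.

LSB = 2.5/2^11 = 1.221 mV.
V_a = V_low + 328·LSB = 0.400391 V; V_b = V_low + 329·LSB = 0.401611 V.

[400.391 mV, 401.611 mV)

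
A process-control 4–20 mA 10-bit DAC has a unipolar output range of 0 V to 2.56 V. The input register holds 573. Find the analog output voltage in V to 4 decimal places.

1.4325 V

LSB = 2.56 V / 2^10 = 2.500 mV.
V_out = 0 + 573 × 0.0025 V = 1.4325 V.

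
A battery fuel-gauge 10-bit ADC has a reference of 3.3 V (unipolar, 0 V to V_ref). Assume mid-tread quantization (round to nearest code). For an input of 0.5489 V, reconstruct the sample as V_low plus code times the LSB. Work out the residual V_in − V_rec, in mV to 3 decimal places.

1.048 mV

Step size: 3.3 V ÷ 2^10 = 3.223 mV.
(0.5489 − 0)/0.00322266 = 170.3253; round gives code 170.
Reconstructed: 0.54785156 V.
Difference: 0.00104844 V → 1.048 mV.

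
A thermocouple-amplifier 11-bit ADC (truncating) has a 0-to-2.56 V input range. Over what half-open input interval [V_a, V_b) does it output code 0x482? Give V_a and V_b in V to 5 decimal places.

LSB = 2.56/2^11 = 1.250 mV.
Code 0x482 = 1154 decimal.
V_a = V_low + 1154·LSB = 1.4425 V; V_b = V_low + 1155·LSB = 1.44375 V.

[1.44250 V, 1.44375 V)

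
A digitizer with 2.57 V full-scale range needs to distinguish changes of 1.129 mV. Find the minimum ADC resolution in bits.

Number of steps required ≥ 2.57 V / 1.129 mV = 2276.35.
Need 2^N ≥ 2276.35; 2^11 = 2048, 2^12 = 4096.
Minimum N = 12.

12 bits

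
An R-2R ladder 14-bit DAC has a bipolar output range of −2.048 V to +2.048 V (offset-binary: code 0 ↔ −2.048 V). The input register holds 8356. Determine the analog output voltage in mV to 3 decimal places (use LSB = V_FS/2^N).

LSB = 4.096 V / 2^14 = 250.00 µV.
V_out = (−2.048) + 8356 × 0.00025 V = 0.041 V.
= 41.000 mV.

41.000 mV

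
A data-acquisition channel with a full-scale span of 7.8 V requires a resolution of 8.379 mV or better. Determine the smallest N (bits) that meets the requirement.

Number of steps required ≥ 7.8 V / 8.379 mV = 930.90.
Need 2^N ≥ 930.90; 2^9 = 512, 2^10 = 1024.
Minimum N = 10.

10 bits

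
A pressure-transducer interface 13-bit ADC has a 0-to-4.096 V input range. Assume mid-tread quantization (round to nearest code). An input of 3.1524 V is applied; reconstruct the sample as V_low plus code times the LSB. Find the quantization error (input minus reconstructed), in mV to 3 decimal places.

LSB = 4.096/2^13 = 0.500 mV.
Scaled input = 6304.8000 LSBs, so code = 6305.
Code 6305 maps back to 0 + 6305×0.0005 V = 3.1525 V.
Difference: -0.0001 V → -0.100 mV.

-0.100 mV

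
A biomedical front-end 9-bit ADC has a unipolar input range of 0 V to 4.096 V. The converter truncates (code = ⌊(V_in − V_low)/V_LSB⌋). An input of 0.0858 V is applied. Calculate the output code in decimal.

code 10

LSB = 4.096 V / 512 = 8.000 mV.
(0.0858 − 0) / 0.008 = 10.725 LSBs.
Floor → code 10.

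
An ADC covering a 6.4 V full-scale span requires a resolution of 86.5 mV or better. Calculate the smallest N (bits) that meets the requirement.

7 bits

Number of steps required ≥ 6.4 V / 86.5 mV = 73.99.
Need 2^N ≥ 73.99; 2^6 = 64, 2^7 = 128.
Minimum N = 7.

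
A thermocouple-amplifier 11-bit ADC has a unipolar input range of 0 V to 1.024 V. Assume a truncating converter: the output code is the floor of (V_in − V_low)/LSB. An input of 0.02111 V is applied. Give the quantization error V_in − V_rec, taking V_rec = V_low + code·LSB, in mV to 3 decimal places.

Step size: 1.024 V ÷ 2^11 = 0.500 mV.
Scaled input = 42.2200 LSBs, so code = 42.
V_rec = 0 + 42·0.0005 = 0.021 V.
V_in − V_rec = 0.00011 V = 0.110 mV.

0.110 mV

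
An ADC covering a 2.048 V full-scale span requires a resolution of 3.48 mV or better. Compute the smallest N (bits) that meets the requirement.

10 bits

Number of steps required ≥ 2.048 V / 3.48 mV = 588.51.
Need 2^N ≥ 588.51; 2^9 = 512, 2^10 = 1024.
Minimum N = 10.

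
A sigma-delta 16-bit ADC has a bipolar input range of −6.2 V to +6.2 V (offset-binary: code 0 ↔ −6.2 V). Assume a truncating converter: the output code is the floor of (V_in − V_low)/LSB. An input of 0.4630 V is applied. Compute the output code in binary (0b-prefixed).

Full-scale span = 12.4 V; LSB = 12.4/2^16 = 189.21 µV.
(V_in − V_low)/LSB = (0.4630 − (−6.2)) / 0.000189209 = 35215.030.
Floor → code 35215.
In binary (0b-prefixed): 0b1000100110001111.

code 0b1000100110001111 (decimal 35215)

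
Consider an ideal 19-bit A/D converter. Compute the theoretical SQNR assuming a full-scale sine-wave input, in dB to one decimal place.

116.1 dB

SNR ≈ 6.02·N + 1.76 dB = 6.02·19 + 1.76 = 116.14 dB.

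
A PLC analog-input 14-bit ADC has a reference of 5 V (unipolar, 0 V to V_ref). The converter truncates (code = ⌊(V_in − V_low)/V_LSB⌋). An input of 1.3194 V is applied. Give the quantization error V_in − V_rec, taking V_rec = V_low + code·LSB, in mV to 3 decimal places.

Step size: 5 V ÷ 2^14 = 305.18 µV.
(V_in − V_low)/LSB = (1.3194 − 0)/0.000305176 = 4323.4099 → code 4323 (floor).
Code 4323 maps back to 0 + 4323×0.000305176 V = 1.3192749 V.
Error = 1.3194 − 1.3192749 = 0.000125098 V = 0.125 mV.

0.125 mV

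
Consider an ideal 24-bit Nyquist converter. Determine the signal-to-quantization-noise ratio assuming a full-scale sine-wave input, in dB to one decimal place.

146.2 dB

SNR ≈ 6.02·N + 1.76 dB = 6.02·24 + 1.76 = 146.24 dB.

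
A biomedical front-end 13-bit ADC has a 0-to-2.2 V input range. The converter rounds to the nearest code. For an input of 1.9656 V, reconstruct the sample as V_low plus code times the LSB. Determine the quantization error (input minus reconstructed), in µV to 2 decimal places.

Step size: 2.2 V ÷ 2^13 = 268.55 µV.
Scaled input = 7319.1796 LSBs, so code = 7319.
Reconstructed: 1.9655518 V.
V_in − V_rec = 4.82422e-05 V = 48.24 µV.

48.24 µV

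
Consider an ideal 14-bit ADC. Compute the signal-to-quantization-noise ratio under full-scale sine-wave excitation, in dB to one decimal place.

SNR ≈ 6.02·N + 1.76 dB = 6.02·14 + 1.76 = 86.04 dB.

86.0 dB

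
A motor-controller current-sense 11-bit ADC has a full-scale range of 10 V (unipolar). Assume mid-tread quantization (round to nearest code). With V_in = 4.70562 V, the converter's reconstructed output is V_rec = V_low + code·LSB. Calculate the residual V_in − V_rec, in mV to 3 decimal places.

-1.411 mV

One LSB is 10 V / 2048 = 4.883 mV.
(V_in − V_low)/LSB = (4.70562 − 0)/0.00488281 = 963.7110 → code 964 (round).
V_rec = 0 + 964·0.00488281 = 4.7070312 V.
V_in − V_rec = -0.00141125 V = -1.411 mV.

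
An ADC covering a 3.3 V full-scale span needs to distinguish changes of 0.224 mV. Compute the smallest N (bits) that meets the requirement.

14 bits

Number of steps required ≥ 3.3 V / 0.224 mV = 14732.14.
Need 2^N ≥ 14732.14; 2^13 = 8192, 2^14 = 16384.
Minimum N = 14.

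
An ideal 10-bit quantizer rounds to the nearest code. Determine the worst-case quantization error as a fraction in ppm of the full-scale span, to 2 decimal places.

Rounding → worst-case error = ½ LSB = V_FS/2^11, so 1e+06/2048 = 488.281 ppm of full scale.

488.28 ppm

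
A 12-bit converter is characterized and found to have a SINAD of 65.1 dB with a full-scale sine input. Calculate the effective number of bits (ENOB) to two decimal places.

ENOB = (SINAD − 1.76) / 6.02 = (65.1 − 1.76)/6.02 = 10.522.

10.52 bits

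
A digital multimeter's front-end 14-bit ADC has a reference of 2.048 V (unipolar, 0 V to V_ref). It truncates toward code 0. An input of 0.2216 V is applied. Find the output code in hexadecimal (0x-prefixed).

code 0x6EC (decimal 1772)

Full-scale span = 2.048 V; LSB = 2.048/2^14 = 125.00 µV.
(V_in − V_low)/LSB = (0.2216 − 0) / 0.000125 = 1772.800.
Floor → code 1772.
In hexadecimal (0x-prefixed): 0x6EC.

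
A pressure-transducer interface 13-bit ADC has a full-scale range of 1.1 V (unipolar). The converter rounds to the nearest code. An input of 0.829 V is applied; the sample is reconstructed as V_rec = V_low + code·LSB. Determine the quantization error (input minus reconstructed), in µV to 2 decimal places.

-28.32 µV

LSB = 1.1/2^13 = 134.28 µV.
Scaled input = 6173.7891 LSBs, so code = 6174.
Reconstructed: 0.82902832 V.
Error = 0.829 − 0.82902832 = -2.83203e-05 V = -28.32 µV.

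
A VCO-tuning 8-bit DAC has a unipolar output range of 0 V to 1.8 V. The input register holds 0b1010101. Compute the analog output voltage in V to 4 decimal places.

0.5977 V

LSB = 1.8 V / 2^8 = 7.031 mV.
Code 0b1010101 = 85 decimal.
V_out = 0 + 85 × 0.00703125 V = 0.597656 V.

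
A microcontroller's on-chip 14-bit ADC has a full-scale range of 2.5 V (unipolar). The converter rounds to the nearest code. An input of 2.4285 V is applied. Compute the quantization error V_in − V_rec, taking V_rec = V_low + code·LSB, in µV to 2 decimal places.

63.72 µV

LSB = 2.5/2^14 = 152.59 µV.
(V_in − V_low)/LSB = (2.4285 − 0)/0.000152588 = 15915.4176 → code 15915 (round).
Code 15915 maps back to 0 + 15915×0.000152588 V = 2.4284363 V.
Difference: 6.37207e-05 V → 63.72 µV.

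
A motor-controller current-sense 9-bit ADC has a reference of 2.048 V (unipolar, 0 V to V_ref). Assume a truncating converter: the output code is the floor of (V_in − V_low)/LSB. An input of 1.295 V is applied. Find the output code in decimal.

code 323

Full-scale span = 2.048 V; LSB = 2.048/2^9 = 4.000 mV.
(1.295 − 0) / 0.004 = 323.750 LSBs.
⌊·⌋(323.750) = 323.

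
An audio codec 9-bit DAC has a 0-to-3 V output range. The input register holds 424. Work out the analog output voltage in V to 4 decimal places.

LSB = 3 V / 2^9 = 5.859 mV.
V_out = 0 + 424 × 0.00585938 V = 2.48438 V.

2.4844 V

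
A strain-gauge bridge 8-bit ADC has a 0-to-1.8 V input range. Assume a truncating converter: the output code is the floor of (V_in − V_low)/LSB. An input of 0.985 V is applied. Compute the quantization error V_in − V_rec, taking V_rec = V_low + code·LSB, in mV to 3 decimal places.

LSB = 1.8/2^8 = 7.031 mV.
(V_in − V_low)/LSB = (0.985 − 0)/0.00703125 = 140.0889 → code 140 (floor).
V_rec = 0 + 140·0.00703125 = 0.984375 V.
V_in − V_rec = 0.000625 V = 0.625 mV.

0.625 mV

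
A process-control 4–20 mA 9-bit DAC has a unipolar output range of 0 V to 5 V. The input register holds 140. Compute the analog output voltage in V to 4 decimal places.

LSB = 5 V / 2^9 = 9.766 mV.
V_out = 0 + 140 × 0.00976562 V = 1.36719 V.

1.3672 V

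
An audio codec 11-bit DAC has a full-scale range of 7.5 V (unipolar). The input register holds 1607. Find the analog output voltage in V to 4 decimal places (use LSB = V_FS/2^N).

LSB = 7.5 V / 2^11 = 3.662 mV.
V_out = 0 + 1607 × 0.00366211 V = 5.88501 V.

5.8850 V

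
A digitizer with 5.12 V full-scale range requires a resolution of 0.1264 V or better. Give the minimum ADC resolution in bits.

Number of steps required ≥ 5.12 V / 0.1264 V = 40.51.
Need 2^N ≥ 40.51; 2^5 = 32, 2^6 = 64.
Minimum N = 6.

6 bits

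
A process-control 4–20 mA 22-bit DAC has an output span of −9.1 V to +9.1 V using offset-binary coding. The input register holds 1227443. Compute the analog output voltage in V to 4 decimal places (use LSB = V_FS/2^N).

-3.7739 V

LSB = 18.2 V / 2^22 = 4.34 µV.
V_out = (−9.1) + 1227443 × 4.33922e-06 V = -3.77386 V.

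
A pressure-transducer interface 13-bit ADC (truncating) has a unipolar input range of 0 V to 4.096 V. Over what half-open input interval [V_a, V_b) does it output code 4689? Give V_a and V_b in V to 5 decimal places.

LSB = 4.096/2^13 = 0.500 mV.
V_a = V_low + 4689·LSB = 2.3445 V; V_b = V_low + 4690·LSB = 2.345 V.

[2.34450 V, 2.34500 V)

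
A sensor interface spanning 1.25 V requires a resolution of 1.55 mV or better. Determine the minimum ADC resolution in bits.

10 bits

Number of steps required ≥ 1.25 V / 1.55 mV = 806.45.
Need 2^N ≥ 806.45; 2^9 = 512, 2^10 = 1024.
Minimum N = 10.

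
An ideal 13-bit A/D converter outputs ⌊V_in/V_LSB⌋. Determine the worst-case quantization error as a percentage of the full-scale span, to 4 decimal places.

0.0122 %

Truncating → worst-case error = 1 LSB = V_FS/2^13, so 100/8192 = 0.012207 % of full scale.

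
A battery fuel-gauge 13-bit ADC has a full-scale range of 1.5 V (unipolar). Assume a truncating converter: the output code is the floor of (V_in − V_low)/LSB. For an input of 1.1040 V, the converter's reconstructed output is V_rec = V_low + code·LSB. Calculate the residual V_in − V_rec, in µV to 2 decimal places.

57.13 µV

Step size: 1.5 V ÷ 2^13 = 183.11 µV.
Scaled input = 6029.3120 LSBs, so code = 6029.
Code 6029 maps back to 0 + 6029×0.000183105 V = 1.1039429 V.
Difference: 5.71289e-05 V → 57.13 µV.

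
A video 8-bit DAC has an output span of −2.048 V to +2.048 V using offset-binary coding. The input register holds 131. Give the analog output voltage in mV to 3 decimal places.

48.000 mV

LSB = 4.096 V / 2^8 = 16.000 mV.
V_out = (−2.048) + 131 × 0.016 V = 0.048 V.
= 48.000 mV.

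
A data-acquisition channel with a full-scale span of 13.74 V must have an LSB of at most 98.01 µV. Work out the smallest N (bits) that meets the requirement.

Number of steps required ≥ 13.74 V / 98.01 µV = 140189.78.
Need 2^N ≥ 140189.78; 2^17 = 131072, 2^18 = 262144.
Minimum N = 18.

18 bits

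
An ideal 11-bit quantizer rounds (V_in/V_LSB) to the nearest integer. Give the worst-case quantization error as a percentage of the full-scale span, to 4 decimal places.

0.0244 %

Rounding → worst-case error = ½ LSB = V_FS/2^12, so 100/4096 = 0.0244141 % of full scale.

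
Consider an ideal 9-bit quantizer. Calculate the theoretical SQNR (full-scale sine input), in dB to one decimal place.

SNR ≈ 6.02·N + 1.76 dB = 6.02·9 + 1.76 = 55.94 dB.

55.9 dB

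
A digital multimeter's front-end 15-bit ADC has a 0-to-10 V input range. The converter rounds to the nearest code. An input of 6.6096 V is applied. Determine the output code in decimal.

code 21658

LSB = 10 V / 32768 = 305.18 µV.
(6.6096 − 0) / 0.000305176 = 21658.337 LSBs.
round(21658.337) = 21658.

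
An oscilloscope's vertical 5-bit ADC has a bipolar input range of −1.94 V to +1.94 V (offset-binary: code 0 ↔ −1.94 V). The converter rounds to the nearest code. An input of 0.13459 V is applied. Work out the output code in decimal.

Full-scale span = 3.88 V; LSB = 3.88/2^5 = 121.250 mV.
Input sits at 17.110 steps above V_low.
Round → code 17.

code 17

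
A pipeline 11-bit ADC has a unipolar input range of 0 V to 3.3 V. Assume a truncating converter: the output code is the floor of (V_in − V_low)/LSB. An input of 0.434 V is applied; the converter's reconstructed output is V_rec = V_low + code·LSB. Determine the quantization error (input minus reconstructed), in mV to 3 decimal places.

One LSB is 3.3 V / 2048 = 1.611 mV.
Scaled input = 269.3430 LSBs, so code = 269.
Code 269 maps back to 0 + 269×0.00161133 V = 0.43344727 V.
V_in − V_rec = 0.000552734 V = 0.553 mV.

0.553 mV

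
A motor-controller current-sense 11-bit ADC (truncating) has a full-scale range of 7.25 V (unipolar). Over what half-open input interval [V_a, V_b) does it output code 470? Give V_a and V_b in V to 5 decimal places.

[1.66382 V, 1.66736 V)

LSB = 7.25/2^11 = 3.540 mV.
V_a = V_low + 470·LSB = 1.66382 V; V_b = V_low + 471·LSB = 1.66736 V.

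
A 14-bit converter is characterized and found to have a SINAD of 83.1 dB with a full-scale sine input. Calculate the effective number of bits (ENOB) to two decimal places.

ENOB = (SINAD − 1.76) / 6.02 = (83.1 − 1.76)/6.02 = 13.512.

13.51 bits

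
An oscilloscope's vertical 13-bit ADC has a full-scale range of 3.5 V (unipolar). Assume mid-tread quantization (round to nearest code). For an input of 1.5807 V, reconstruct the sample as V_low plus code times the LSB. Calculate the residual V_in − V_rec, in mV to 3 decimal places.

LSB = 3.5/2^13 = 427.25 µV.
Scaled input = 3699.7413 LSBs, so code = 3700.
Reconstructed: 1.5808105 V.
Error = 1.5807 − 1.5808105 = -0.000110547 V = -0.111 mV.

-0.111 mV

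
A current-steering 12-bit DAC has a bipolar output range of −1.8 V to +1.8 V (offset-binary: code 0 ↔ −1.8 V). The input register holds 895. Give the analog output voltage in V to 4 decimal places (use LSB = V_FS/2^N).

LSB = 3.6 V / 2^12 = 0.879 mV.
V_out = (−1.8) + 895 × 0.000878906 V = -1.01338 V.

-1.0134 V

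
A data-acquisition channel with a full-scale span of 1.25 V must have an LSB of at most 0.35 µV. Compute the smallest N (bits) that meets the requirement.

Number of steps required ≥ 1.25 V / 0.35 µV = 3571428.57.
Need 2^N ≥ 3571428.57; 2^21 = 2097152, 2^22 = 4194304.
Minimum N = 22.

22 bits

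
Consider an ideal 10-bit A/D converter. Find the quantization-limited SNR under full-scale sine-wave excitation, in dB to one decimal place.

SNR ≈ 6.02·N + 1.76 dB = 6.02·10 + 1.76 = 61.96 dB.

62.0 dB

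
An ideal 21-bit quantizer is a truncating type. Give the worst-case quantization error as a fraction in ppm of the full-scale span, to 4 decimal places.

0.4768 ppm

Truncating → worst-case error = 1 LSB = V_FS/2^21, so 1e+06/2097152 = 0.476837 ppm of full scale.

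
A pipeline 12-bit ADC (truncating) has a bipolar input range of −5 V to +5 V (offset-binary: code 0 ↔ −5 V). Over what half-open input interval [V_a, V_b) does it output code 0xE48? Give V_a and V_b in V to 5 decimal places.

LSB = 10/2^12 = 2.441 mV.
Code 0xE48 = 3656 decimal.
V_a = V_low + 3656·LSB = 3.92578 V; V_b = V_low + 3657·LSB = 3.92822 V.

[3.92578 V, 3.92822 V)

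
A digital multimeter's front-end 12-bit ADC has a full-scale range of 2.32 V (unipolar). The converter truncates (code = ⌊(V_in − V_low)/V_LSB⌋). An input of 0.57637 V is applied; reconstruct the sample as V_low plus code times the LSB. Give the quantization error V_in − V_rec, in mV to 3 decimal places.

LSB = 2.32/2^12 = 0.566 mV.
(0.57637 − 0)/0.000566406 = 1017.5912; ⌊·⌋ gives code 1017.
Code 1017 maps back to 0 + 1017×0.000566406 V = 0.57603516 V.
Difference: 0.000334844 V → 0.335 mV.

0.335 mV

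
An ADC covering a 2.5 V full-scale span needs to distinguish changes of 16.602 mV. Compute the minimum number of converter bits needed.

Number of steps required ≥ 2.5 V / 16.602 mV = 150.58.
Need 2^N ≥ 150.58; 2^7 = 128, 2^8 = 256.
Minimum N = 8.

8 bits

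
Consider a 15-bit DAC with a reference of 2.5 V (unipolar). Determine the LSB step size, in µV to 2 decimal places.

76.29 µV

Full-scale span = 2.5 V.
LSB = 2.5 / 2^15 = 2.5 / 32768 = 7.62939e-05 V = 76.29 µV.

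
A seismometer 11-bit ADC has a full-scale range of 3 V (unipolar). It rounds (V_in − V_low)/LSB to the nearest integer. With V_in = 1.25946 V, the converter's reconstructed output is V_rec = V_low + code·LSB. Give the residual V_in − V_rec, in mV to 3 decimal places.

One LSB is 3 V / 2048 = 1.465 mV.
Scaled input = 859.7914 LSBs, so code = 860.
Code 860 maps back to 0 + 860×0.00146484 V = 1.2597656 V.
Error = 1.25946 − 1.2597656 = -0.000305625 V = -0.306 mV.

-0.306 mV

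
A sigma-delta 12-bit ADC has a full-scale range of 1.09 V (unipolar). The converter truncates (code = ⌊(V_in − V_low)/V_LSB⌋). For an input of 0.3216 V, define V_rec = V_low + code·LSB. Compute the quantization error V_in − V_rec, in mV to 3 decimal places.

Step size: 1.09 V ÷ 2^12 = 266.11 µV.
Scaled input = 1208.5079 LSBs, so code = 1208.
V_rec = 0 + 1208·0.000266113 = 0.32146484 V.
Error = 0.3216 − 0.32146484 = 0.000135156 V = 0.135 mV.

0.135 mV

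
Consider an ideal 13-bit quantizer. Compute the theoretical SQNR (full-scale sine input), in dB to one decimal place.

SNR ≈ 6.02·N + 1.76 dB = 6.02·13 + 1.76 = 80.02 dB.

80.0 dB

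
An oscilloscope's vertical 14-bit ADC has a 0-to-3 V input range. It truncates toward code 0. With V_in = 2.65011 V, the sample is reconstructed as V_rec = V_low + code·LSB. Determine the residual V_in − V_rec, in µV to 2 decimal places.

Step size: 3 V ÷ 2^14 = 183.11 µV.
(V_in − V_low)/LSB = (2.65011 − 0)/0.000183105 = 14473.1341 → code 14473 (floor).
Reconstructed: 2.6500854 V.
V_in − V_rec = 2.45508e-05 V = 24.55 µV.

24.55 µV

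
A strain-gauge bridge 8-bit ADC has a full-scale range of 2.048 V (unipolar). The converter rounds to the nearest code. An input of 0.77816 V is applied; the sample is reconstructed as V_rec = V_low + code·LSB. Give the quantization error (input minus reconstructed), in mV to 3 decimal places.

2.160 mV

One LSB is 2.048 V / 256 = 8.000 mV.
Scaled input = 97.2700 LSBs, so code = 97.
V_rec = 0 + 97·0.008 = 0.776 V.
Error = 0.77816 − 0.776 = 0.00216 V = 2.160 mV.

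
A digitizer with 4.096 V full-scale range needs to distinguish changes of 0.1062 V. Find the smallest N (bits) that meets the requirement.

6 bits

Number of steps required ≥ 4.096 V / 0.1062 V = 38.57.
Need 2^N ≥ 38.57; 2^5 = 32, 2^6 = 64.
Minimum N = 6.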